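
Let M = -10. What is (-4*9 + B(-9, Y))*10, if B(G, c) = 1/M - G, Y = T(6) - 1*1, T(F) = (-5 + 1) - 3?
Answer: -271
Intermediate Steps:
T(F) = -7 (T(F) = -4 - 3 = -7)
Y = -8 (Y = -7 - 1*1 = -7 - 1 = -8)
B(G, c) = -⅒ - G (B(G, c) = 1/(-10) - G = -⅒ - G)
(-4*9 + B(-9, Y))*10 = (-4*9 + (-⅒ - 1*(-9)))*10 = (-36 + (-⅒ + 9))*10 = (-36 + 89/10)*10 = -271/10*10 = -271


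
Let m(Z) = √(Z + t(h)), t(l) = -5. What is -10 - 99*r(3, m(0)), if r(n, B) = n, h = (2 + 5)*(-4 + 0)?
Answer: -307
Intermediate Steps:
h = -28 (h = 7*(-4) = -28)
m(Z) = √(-5 + Z) (m(Z) = √(Z - 5) = √(-5 + Z))
-10 - 99*r(3, m(0)) = -10 - 99*3 = -10 - 297 = -307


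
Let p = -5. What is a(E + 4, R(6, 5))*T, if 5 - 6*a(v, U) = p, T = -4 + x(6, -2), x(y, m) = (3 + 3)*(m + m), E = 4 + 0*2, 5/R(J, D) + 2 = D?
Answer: -140/3 ≈ -46.667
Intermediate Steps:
R(J, D) = 5/(-2 + D)
E = 4 (E = 4 + 0 = 4)
x(y, m) = 12*m (x(y, m) = 6*(2*m) = 12*m)
T = -28 (T = -4 + 12*(-2) = -4 - 24 = -28)
a(v, U) = 5/3 (a(v, U) = ⅚ - ⅙*(-5) = ⅚ + ⅚ = 5/3)
a(E + 4, R(6, 5))*T = (5/3)*(-28) = -140/3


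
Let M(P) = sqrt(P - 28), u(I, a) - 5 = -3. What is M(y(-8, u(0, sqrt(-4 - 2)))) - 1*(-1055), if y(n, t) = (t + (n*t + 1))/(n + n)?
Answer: 1055 + I*sqrt(435)/4 ≈ 1055.0 + 5.2142*I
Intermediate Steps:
u(I, a) = 2 (u(I, a) = 5 - 3 = 2)
y(n, t) = (1 + t + n*t)/(2*n) (y(n, t) = (t + (1 + n*t))/((2*n)) = (1 + t + n*t)*(1/(2*n)) = (1 + t + n*t)/(2*n))
M(P) = sqrt(-28 + P)
M(y(-8, u(0, sqrt(-4 - 2)))) - 1*(-1055) = sqrt(-28 + (1/2)*(1 + 2 - 8*2)/(-8)) - 1*(-1055) = sqrt(-28 + (1/2)*(-1/8)*(1 + 2 - 16)) + 1055 = sqrt(-28 + (1/2)*(-1/8)*(-13)) + 1055 = sqrt(-28 + 13/16) + 1055 = sqrt(-435/16) + 1055 = I*sqrt(435)/4 + 1055 = 1055 + I*sqrt(435)/4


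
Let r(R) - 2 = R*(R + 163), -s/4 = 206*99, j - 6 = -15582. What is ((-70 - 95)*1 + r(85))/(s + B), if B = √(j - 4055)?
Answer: -1706325192/6654663407 - 20917*I*√19631/6654663407 ≈ -0.25641 - 0.0004404*I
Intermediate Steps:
j = -15576 (j = 6 - 15582 = -15576)
s = -81576 (s = -824*99 = -4*20394 = -81576)
r(R) = 2 + R*(163 + R) (r(R) = 2 + R*(R + 163) = 2 + R*(163 + R))
B = I*√19631 (B = √(-15576 - 4055) = √(-19631) = I*√19631 ≈ 140.11*I)
((-70 - 95)*1 + r(85))/(s + B) = ((-70 - 95)*1 + (2 + 85² + 163*85))/(-81576 + I*√19631) = (-165*1 + (2 + 7225 + 13855))/(-81576 + I*√19631) = (-165 + 21082)/(-81576 + I*√19631) = 20917/(-81576 + I*√19631)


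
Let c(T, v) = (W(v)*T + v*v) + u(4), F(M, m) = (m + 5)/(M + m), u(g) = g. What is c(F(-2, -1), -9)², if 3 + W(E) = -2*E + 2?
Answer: 34969/9 ≈ 3885.4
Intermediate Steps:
W(E) = -1 - 2*E (W(E) = -3 + (-2*E + 2) = -3 + (2 - 2*E) = -1 - 2*E)
F(M, m) = (5 + m)/(M + m)
c(T, v) = 4 + v² + T*(-1 - 2*v) (c(T, v) = ((-1 - 2*v)*T + v*v) + 4 = (T*(-1 - 2*v) + v²) + 4 = (v² + T*(-1 - 2*v)) + 4 = 4 + v² + T*(-1 - 2*v))
c(F(-2, -1), -9)² = (4 + (-9)² - (5 - 1)/(-2 - 1)*(1 + 2*(-9)))² = (4 + 81 - 4/(-3)*(1 - 18))² = (4 + 81 - 1*(-⅓*4)*(-17))² = (4 + 81 - 1*(-4/3)*(-17))² = (4 + 81 - 68/3)² = (187/3)² = 34969/9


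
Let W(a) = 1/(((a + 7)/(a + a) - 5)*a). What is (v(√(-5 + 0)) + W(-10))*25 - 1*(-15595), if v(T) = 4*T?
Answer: 1512765/97 + 100*I*√5 ≈ 15596.0 + 223.61*I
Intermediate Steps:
W(a) = 1/(a*(-5 + (7 + a)/(2*a))) (W(a) = 1/(((7 + a)/((2*a)) - 5)*a) = 1/(((7 + a)*(1/(2*a)) - 5)*a) = 1/(((7 + a)/(2*a) - 5)*a) = 1/((-5 + (7 + a)/(2*a))*a) = 1/(a*(-5 + (7 + a)/(2*a))))
(v(√(-5 + 0)) + W(-10))*25 - 1*(-15595) = (4*√(-5 + 0) - 2/(-7 + 9*(-10)))*25 - 1*(-15595) = (4*√(-5) - 2/(-7 - 90))*25 + 15595 = (4*(I*√5) - 2/(-97))*25 + 15595 = (4*I*√5 - 2*(-1/97))*25 + 15595 = (4*I*√5 + 2/97)*25 + 15595 = (2/97 + 4*I*√5)*25 + 15595 = (50/97 + 100*I*√5) + 15595 = 1512765/97 + 100*I*√5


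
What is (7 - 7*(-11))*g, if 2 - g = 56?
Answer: -4536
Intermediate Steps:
g = -54 (g = 2 - 1*56 = 2 - 56 = -54)
(7 - 7*(-11))*g = (7 - 7*(-11))*(-54) = (7 + 77)*(-54) = 84*(-54) = -4536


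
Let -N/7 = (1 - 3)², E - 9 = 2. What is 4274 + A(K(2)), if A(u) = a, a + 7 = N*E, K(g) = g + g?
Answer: 3959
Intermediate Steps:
E = 11 (E = 9 + 2 = 11)
N = -28 (N = -7*(1 - 3)² = -7*(-2)² = -7*4 = -28)
K(g) = 2*g
a = -315 (a = -7 - 28*11 = -7 - 308 = -315)
A(u) = -315
4274 + A(K(2)) = 4274 - 315 = 3959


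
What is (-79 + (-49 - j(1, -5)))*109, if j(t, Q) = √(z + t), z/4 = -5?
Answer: -13952 - 109*I*√19 ≈ -13952.0 - 475.12*I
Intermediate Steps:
z = -20 (z = 4*(-5) = -20)
j(t, Q) = √(-20 + t)
(-79 + (-49 - j(1, -5)))*109 = (-79 + (-49 - √(-20 + 1)))*109 = (-79 + (-49 - √(-19)))*109 = (-79 + (-49 - I*√19))*109 = (-128 - I*√19)*109 = -13952 - 109*I*√19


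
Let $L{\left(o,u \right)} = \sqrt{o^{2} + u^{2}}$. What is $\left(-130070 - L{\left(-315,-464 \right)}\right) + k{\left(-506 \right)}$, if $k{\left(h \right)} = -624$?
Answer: $-130694 - \sqrt{314521} \approx -1.3125 \cdot 10^{5}$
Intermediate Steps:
$\left(-130070 - L{\left(-315,-464 \right)}\right) + k{\left(-506 \right)} = \left(-130070 - \sqrt{\left(-315\right)^{2} + \left(-464\right)^{2}}\right) - 624 = \left(-130070 - \sqrt{99225 + 215296}\right) - 624 = \left(-130070 - \sqrt{314521}\right) - 624 = -130694 - \sqrt{314521}$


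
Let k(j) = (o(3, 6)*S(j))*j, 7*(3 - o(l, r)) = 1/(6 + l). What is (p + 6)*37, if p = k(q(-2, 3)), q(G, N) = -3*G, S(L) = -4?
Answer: -50986/21 ≈ -2427.9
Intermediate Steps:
o(l, r) = 3 - 1/(7*(6 + l))
k(j) = -752*j/63 (k(j) = (((125 + 21*3)/(7*(6 + 3)))*(-4))*j = (((1/7)*(125 + 63)/9)*(-4))*j = (((1/7)*(1/9)*188)*(-4))*j = ((188/63)*(-4))*j = -752*j/63)
p = -1504/21 (p = -(-752)*(-2)/21 = -752/63*6 = -1504/21 ≈ -71.619)
(p + 6)*37 = (-1504/21 + 6)*37 = -1378/21*37 = -50986/21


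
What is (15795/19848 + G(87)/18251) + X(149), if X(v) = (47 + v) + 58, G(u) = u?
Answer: 30766815571/120748616 ≈ 254.80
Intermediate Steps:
X(v) = 105 + v
(15795/19848 + G(87)/18251) + X(149) = (15795/19848 + 87/18251) + (105 + 149) = (15795*(1/19848) + 87*(1/18251)) + 254 = (5265/6616 + 87/18251) + 254 = 96667107/120748616 + 254 = 30766815571/120748616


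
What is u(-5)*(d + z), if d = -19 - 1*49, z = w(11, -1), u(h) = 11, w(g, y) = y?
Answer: -759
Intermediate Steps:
z = -1
d = -68 (d = -19 - 49 = -68)
u(-5)*(d + z) = 11*(-68 - 1) = 11*(-69) = -759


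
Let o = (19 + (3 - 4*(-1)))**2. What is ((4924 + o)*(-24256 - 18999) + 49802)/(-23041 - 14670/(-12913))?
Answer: 3127247070774/297513763 ≈ 10511.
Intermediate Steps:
o = 676 (o = (19 + (3 + 4))**2 = (19 + 7)**2 = 26**2 = 676)
((4924 + o)*(-24256 - 18999) + 49802)/(-23041 - 14670/(-12913)) = ((4924 + 676)*(-24256 - 18999) + 49802)/(-23041 - 14670/(-12913)) = (5600*(-43255) + 49802)/(-23041 - 14670*(-1/12913)) = (-242228000 + 49802)/(-23041 + 14670/12913) = -242178198/(-297513763/12913) = -242178198*(-12913/297513763) = 3127247070774/297513763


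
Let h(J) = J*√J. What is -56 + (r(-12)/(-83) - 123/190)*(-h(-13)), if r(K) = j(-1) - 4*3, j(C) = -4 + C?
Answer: -56 - 90727*I*√13/15770 ≈ -56.0 - 20.743*I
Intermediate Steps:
r(K) = -17 (r(K) = (-4 - 1) - 4*3 = -5 - 12 = -17)
h(J) = J^(3/2)
-56 + (r(-12)/(-83) - 123/190)*(-h(-13)) = -56 + (-17/(-83) - 123/190)*(-(-13)^(3/2)) = -56 + (-17*(-1/83) - 123*1/190)*(-(-13)*I*√13) = -56 + (17/83 - 123/190)*(13*I*√13) = -56 - 90727*I*√13/15770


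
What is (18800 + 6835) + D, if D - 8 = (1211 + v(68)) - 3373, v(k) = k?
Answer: 23549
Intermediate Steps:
D = -2086 (D = 8 + ((1211 + 68) - 3373) = 8 + (1279 - 3373) = 8 - 2094 = -2086)
(18800 + 6835) + D = (18800 + 6835) - 2086 = 25635 - 2086 = 23549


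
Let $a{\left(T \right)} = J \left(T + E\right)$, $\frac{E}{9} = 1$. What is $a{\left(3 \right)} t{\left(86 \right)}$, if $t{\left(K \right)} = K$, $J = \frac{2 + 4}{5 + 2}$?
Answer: $\frac{6192}{7} \approx 884.57$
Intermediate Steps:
$J = \frac{6}{7} \approx 0.85714$
$E = 9$ ($E = 9 \cdot 1 = 9$)
$a{\left(T \right)} = \frac{54}{7} + \frac{6 T}{7}$ ($a{\left(T \right)} = \frac{6 \left(T + 9\right)}{7} = \frac{6 \left(9 + T\right)}{7} = \frac{54}{7} + \frac{6 T}{7}$)
$a{\left(3 \right)} t{\left(86 \right)} = \left(\frac{54}{7} + \frac{6}{7} \cdot 3\right) 86 = \left(\frac{54}{7} + \frac{18}{7}\right) 86 = \frac{72}{7} \cdot 86 = \frac{6192}{7}$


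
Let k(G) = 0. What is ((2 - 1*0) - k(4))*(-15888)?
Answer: -31776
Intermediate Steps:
((2 - 1*0) - k(4))*(-15888) = ((2 - 1*0) - 1*0)*(-15888) = ((2 + 0) + 0)*(-15888) = (2 + 0)*(-15888) = 2*(-15888) = -31776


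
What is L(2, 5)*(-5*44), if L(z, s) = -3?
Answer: 660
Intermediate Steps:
L(2, 5)*(-5*44) = -(-15)*44 = -3*(-220) = 660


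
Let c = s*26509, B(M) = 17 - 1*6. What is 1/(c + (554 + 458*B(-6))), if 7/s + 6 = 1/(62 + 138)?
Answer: -1199/30407792 ≈ -3.9431e-5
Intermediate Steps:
s = -1400/1199 (s = 7/(-6 + 1/(62 + 138)) = 7/(-6 + 1/200) = 7/(-1199/200) = 7*(-200/1199) = -1400/1199 ≈ -1.1676)
B(M) = 11 (B(M) = 17 - 6 = 11)
c = -37112600/1199 (c = -1400/1199*26509 = -37112600/1199 ≈ -30953.)
1/(c + (554 + 458*B(-6))) = 1/(-37112600/1199 + (554 + 458*11)) = 1/(-37112600/1199 + (554 + 5038)) = 1/(-37112600/1199 + 5592) = 1/(-30407792/1199) = -1199/30407792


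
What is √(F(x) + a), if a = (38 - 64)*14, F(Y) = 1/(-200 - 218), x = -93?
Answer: I*√63599954/418 ≈ 19.079*I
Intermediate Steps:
F(Y) = -1/418 (F(Y) = 1/(-418) = -1/418)
a = -364 (a = -26*14 = -364)
√(F(x) + a) = √(-1/418 - 364) = √(-152153/418) = I*√63599954/418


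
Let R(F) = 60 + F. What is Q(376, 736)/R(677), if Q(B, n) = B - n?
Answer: -360/737 ≈ -0.48847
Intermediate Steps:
Q(376, 736)/R(677) = (376 - 1*736)/(60 + 677) = (376 - 736)/737 = -360*1/737 = -360/737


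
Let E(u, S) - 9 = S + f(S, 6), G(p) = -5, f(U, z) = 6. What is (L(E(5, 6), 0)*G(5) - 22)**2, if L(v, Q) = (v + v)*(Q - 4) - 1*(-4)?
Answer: 636804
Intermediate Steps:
E(u, S) = 15 + S (E(u, S) = 9 + (S + 6) = 9 + (6 + S) = 15 + S)
L(v, Q) = 4 + 2*v*(-4 + Q) (L(v, Q) = (2*v)*(-4 + Q) + 4 = 2*v*(-4 + Q) + 4 = 4 + 2*v*(-4 + Q))
(L(E(5, 6), 0)*G(5) - 22)**2 = ((4 - 8*(15 + 6) + 2*0*(15 + 6))*(-5) - 22)**2 = ((4 - 8*21 + 2*0*21)*(-5) - 22)**2 = ((4 - 168 + 0)*(-5) - 22)**2 = (-164*(-5) - 22)**2 = (820 - 22)**2 = 798**2 = 636804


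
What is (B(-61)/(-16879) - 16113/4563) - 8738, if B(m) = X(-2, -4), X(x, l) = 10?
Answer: -224420988061/25672959 ≈ -8741.5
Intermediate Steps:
B(m) = 10
(B(-61)/(-16879) - 16113/4563) - 8738 = (10/(-16879) - 16113/4563) - 8738 = (10*(-1/16879) - 16113*1/4563) - 8738 = (-10/16879 - 5371/1521) - 8738 = -90672319/25672959 - 8738 = -224420988061/25672959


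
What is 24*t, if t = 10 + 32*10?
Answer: 7920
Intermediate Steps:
t = 330 (t = 10 + 320 = 330)
24*t = 24*330 = 7920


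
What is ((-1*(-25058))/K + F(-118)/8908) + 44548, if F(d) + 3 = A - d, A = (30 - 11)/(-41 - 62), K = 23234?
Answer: 237421627404811/5329438154 ≈ 44549.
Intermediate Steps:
A = -19/103 (A = 19/(-103) = 19*(-1/103) = -19/103 ≈ -0.18447)
F(d) = -328/103 - d (F(d) = -3 + (-19/103 - d) = -328/103 - d)
((-1*(-25058))/K + F(-118)/8908) + 44548 = (-1*(-25058)/23234 + (-328/103 - 1*(-118))/8908) + 44548 = (25058*(1/23234) + (-328/103 + 118)*(1/8908)) + 44548 = (12529/11617 + (11826/103)*(1/8908)) + 44548 = (12529/11617 + 5913/458762) + 44548 = 5816520419/5329438154 + 44548 = 237421627404811/5329438154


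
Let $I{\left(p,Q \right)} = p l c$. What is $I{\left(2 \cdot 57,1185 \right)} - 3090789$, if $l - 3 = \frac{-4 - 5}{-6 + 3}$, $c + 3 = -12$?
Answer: $-3101049$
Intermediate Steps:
$c = -15$ ($c = -3 - 12 = -15$)
$l = 6$ ($l = 3 + \frac{-4 - 5}{-6 + 3} = 3 - \frac{9}{-3} = 3 - -3 = 3 + 3 = 6$)
$I{\left(p,Q \right)} = - 90 p$ ($I{\left(p,Q \right)} = p 6 \left(-15\right) = 6 p \left(-15\right) = - 90 p$)
$I{\left(2 \cdot 57,1185 \right)} - 3090789 = - 90 \cdot 2 \cdot 57 - 3090789 = \left(-90\right) 114 - 3090789 = -10260 - 3090789 = -3101049$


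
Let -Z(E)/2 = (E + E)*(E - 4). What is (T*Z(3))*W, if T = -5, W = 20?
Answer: -1200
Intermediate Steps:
Z(E) = -4*E*(-4 + E) (Z(E) = -2*(E + E)*(E - 4) = -2*2*E*(-4 + E) = -4*E*(-4 + E))
(T*Z(3))*W = -20*3*(4 - 1*3)*20 = -20*3*(4 - 3)*20 = -20*3*20 = -5*12*20 = -60*20 = -1200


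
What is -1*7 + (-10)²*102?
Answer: 10193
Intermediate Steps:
-1*7 + (-10)²*102 = -7 + 100*102 = -7 + 10200 = 10193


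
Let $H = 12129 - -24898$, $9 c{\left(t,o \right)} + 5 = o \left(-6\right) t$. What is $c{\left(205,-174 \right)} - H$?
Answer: $- \frac{119228}{9} \approx -13248.0$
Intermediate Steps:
$c{\left(t,o \right)} = - \frac{5}{9} - \frac{2 o t}{3}$ ($c{\left(t,o \right)} = - \frac{5}{9} + \frac{o \left(-6\right) t}{9} = - \frac{5}{9} + \frac{- 6 o t}{9} = - \frac{5}{9} + \frac{\left(-6\right) o t}{9} = - \frac{5}{9} - \frac{2 o t}{3}$)
$H = 37027$ ($H = 12129 + 24898 = 37027$)
$c{\left(205,-174 \right)} - H = \left(- \frac{5}{9} - \left(-116\right) 205\right) - 37027 = \left(- \frac{5}{9} + 23780\right) - 37027 = \frac{214015}{9} - 37027 = - \frac{119228}{9}$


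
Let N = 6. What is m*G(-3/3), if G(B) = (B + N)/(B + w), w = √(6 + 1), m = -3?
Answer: -5/2 - 5*√7/2 ≈ -9.1144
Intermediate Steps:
w = √7 ≈ 2.6458
G(B) = (6 + B)/(B + √7) (G(B) = (B + 6)/(B + √7) = (6 + B)/(B + √7))
m*G(-3/3) = -3*(6 - 3/3)/(-3/3 + √7) = -3*(6 - 3*⅓)/(-3*⅓ + √7) = -3*(6 - 1)/(-1 + √7) = -3*5/(-1 + √7) = -15/(-1 + √7)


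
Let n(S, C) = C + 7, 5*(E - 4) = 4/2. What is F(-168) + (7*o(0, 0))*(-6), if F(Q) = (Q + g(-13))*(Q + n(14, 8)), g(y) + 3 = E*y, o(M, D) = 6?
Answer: 173313/5 ≈ 34663.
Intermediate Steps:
E = 22/5 (E = 4 + (4/2)/5 = 4 + (4*(½))/5 = 4 + (⅕)*2 = 4 + ⅖ = 22/5 ≈ 4.4000)
n(S, C) = 7 + C
g(y) = -3 + 22*y/5
F(Q) = (15 + Q)*(-301/5 + Q) (F(Q) = (Q + (-3 + (22/5)*(-13)))*(Q + (7 + 8)) = (Q + (-3 - 286/5))*(Q + 15) = (Q - 301/5)*(15 + Q) = (-301/5 + Q)*(15 + Q) = (15 + Q)*(-301/5 + Q))
F(-168) + (7*o(0, 0))*(-6) = (-903 + (-168)² - 226/5*(-168)) + (7*6)*(-6) = (-903 + 28224 + 37968/5) + 42*(-6) = 174573/5 - 252 = 173313/5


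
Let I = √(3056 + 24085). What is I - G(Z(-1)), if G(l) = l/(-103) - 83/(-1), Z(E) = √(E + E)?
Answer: -83 + √27141 + I*√2/103 ≈ 81.745 + 0.01373*I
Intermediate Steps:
Z(E) = √2*√E (Z(E) = √(2*E) = √2*√E)
G(l) = 83 - l/103 (G(l) = l*(-1/103) - 83*(-1) = -l/103 + 83 = 83 - l/103)
I = √27141 ≈ 164.75
I - G(Z(-1)) = √27141 - (83 - √2*√(-1)/103) = √27141 - (83 - √2*I/103) = √27141 - (83 - I*√2/103) = √27141 + (-83 + I*√2/103) = -83 + √27141 + I*√2/103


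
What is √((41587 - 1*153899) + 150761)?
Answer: √38449 ≈ 196.08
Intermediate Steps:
√((41587 - 1*153899) + 150761) = √((41587 - 153899) + 150761) = √(-112312 + 150761) = √38449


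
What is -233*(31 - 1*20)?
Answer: -2563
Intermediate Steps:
-233*(31 - 1*20) = -233*(31 - 20) = -233*11 = -2563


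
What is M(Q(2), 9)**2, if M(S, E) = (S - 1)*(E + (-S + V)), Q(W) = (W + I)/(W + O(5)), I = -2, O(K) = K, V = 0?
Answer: 81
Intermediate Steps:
Q(W) = (-2 + W)/(5 + W) (Q(W) = (W - 2)/(W + 5) = (-2 + W)/(5 + W))
M(S, E) = (-1 + S)*(E - S) (M(S, E) = (S - 1)*(E + (-S + 0)) = (-1 + S)*(E - S))
M(Q(2), 9)**2 = ((-2 + 2)/(5 + 2) - 1*9 - ((-2 + 2)/(5 + 2))**2 + 9*((-2 + 2)/(5 + 2)))**2 = (0/7 - 9 - (0/7)**2 + 9*(0/7))**2 = ((1/7)*0 - 9 - ((1/7)*0)**2 + 9*((1/7)*0))**2 = (0 - 9 - 1*0**2 + 9*0)**2 = (0 - 9 - 1*0 + 0)**2 = (0 - 9 + 0 + 0)**2 = (-9)**2 = 81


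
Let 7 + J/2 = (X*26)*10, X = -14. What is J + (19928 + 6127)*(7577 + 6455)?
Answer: 365596466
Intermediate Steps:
J = -7294 (J = -14 + 2*(-14*26*10) = -14 + 2*(-364*10) = -14 + 2*(-3640) = -14 - 7280 = -7294)
J + (19928 + 6127)*(7577 + 6455) = -7294 + (19928 + 6127)*(7577 + 6455) = -7294 + 26055*14032 = -7294 + 365603760 = 365596466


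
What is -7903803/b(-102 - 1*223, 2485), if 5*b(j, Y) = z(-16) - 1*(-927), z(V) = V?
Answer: -39519015/911 ≈ -43380.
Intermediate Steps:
b(j, Y) = 911/5 (b(j, Y) = (-16 - 1*(-927))/5 = (-16 + 927)/5 = (1/5)*911 = 911/5)
-7903803/b(-102 - 1*223, 2485) = -7903803/911/5 = -7903803*5/911 = -39519015/911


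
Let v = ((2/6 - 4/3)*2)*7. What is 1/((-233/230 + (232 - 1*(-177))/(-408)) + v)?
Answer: -46920/751447 ≈ -0.062440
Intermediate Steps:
v = -14 (v = ((2*(1/6) - 4*1/3)*2)*7 = ((1/3 - 4/3)*2)*7 = -1*2*7 = -2*7 = -14)
1/((-233/230 + (232 - 1*(-177))/(-408)) + v) = 1/((-233/230 + (232 - 1*(-177))/(-408)) - 14) = 1/((-233*1/230 + (232 + 177)*(-1/408)) - 14) = 1/((-233/230 + 409*(-1/408)) - 14) = 1/((-233/230 - 409/408) - 14) = 1/(-94567/46920 - 14) = 1/(-751447/46920) = -46920/751447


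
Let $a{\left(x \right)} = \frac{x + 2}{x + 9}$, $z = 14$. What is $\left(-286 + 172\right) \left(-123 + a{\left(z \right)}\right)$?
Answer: $\frac{320682}{23} \approx 13943.0$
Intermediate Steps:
$a{\left(x \right)} = \frac{2 + x}{9 + x}$
$\left(-286 + 172\right) \left(-123 + a{\left(z \right)}\right) = \left(-286 + 172\right) \left(-123 + \frac{2 + 14}{9 + 14}\right) = - 114 \left(-123 + \frac{1}{23} \cdot 16\right) = - 114 \left(-123 + \frac{16}{23}\right) = \left(-114\right) \left(- \frac{2813}{23}\right) = \frac{320682}{23}$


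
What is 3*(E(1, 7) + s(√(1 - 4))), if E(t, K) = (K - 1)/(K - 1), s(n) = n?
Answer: 3 + 3*I*√3 ≈ 3.0 + 5.1962*I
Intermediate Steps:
E(t, K) = 1 (E(t, K) = (-1 + K)/(-1 + K) = 1)
3*(E(1, 7) + s(√(1 - 4))) = 3*(1 + √(1 - 4)) = 3*(1 + √(-3)) = 3*(1 + I*√3) = 3 + 3*I*√3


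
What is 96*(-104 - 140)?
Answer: -23424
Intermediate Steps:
96*(-104 - 140) = 96*(-244) = -23424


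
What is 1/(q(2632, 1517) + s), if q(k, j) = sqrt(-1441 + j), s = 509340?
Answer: 127335/64856808881 - sqrt(19)/129713617762 ≈ 1.9633e-6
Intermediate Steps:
1/(q(2632, 1517) + s) = 1/(sqrt(-1441 + 1517) + 509340) = 1/(sqrt(76) + 509340) = 1/(2*sqrt(19) + 509340) = 1/(509340 + 2*sqrt(19))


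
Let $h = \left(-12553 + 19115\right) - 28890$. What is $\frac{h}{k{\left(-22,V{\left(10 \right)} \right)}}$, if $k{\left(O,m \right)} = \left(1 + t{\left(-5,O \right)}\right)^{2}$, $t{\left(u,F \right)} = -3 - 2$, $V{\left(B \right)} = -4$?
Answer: $- \frac{2791}{2} \approx -1395.5$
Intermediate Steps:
$t{\left(u,F \right)} = -5$
$k{\left(O,m \right)} = 16$ ($k{\left(O,m \right)} = \left(1 - 5\right)^{2} = \left(-4\right)^{2} = 16$)
$h = -22328$ ($h = 6562 - 28890 = -22328$)
$\frac{h}{k{\left(-22,V{\left(10 \right)} \right)}} = - \frac{22328}{16} = \left(-22328\right) \frac{1}{16} = - \frac{2791}{2}$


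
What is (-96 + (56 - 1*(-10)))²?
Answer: 900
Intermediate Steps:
(-96 + (56 - 1*(-10)))² = (-96 + (56 + 10))² = (-96 + 66)² = (-30)² = 900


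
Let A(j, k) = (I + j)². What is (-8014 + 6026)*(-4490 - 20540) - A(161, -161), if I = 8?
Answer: 49731079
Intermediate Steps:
A(j, k) = (8 + j)²
(-8014 + 6026)*(-4490 - 20540) - A(161, -161) = (-8014 + 6026)*(-4490 - 20540) - (8 + 161)² = -1988*(-25030) - 1*169² = 49759640 - 1*28561 = 49759640 - 28561 = 49731079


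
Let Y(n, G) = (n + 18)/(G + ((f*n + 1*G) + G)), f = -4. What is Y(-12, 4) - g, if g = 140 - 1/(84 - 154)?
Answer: -4897/35 ≈ -139.91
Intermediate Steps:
Y(n, G) = (18 + n)/(-4*n + 3*G) (Y(n, G) = (n + 18)/(G + ((-4*n + 1*G) + G)) = (18 + n)/(G + ((-4*n + G) + G)) = (18 + n)/(G + ((G - 4*n) + G)) = (18 + n)/(G + (-4*n + 2*G)) = (18 + n)/(-4*n + 3*G))
g = 9801/70 (g = 140 - 1/(-70) = 140 - 1*(-1/70) = 140 + 1/70 = 9801/70 ≈ 140.01)
Y(-12, 4) - g = (18 - 12)/(-4*(-12) + 3*4) - 1*9801/70 = 6/(48 + 12) - 9801/70 = 6/60 - 9801/70 = (1/60)*6 - 9801/70 = ⅒ - 9801/70 = -4897/35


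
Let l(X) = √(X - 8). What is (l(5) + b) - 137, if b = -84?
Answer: -221 + I*√3 ≈ -221.0 + 1.732*I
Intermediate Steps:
l(X) = √(-8 + X)
(l(5) + b) - 137 = (√(-8 + 5) - 84) - 137 = (√(-3) - 84) - 137 = (I*√3 - 84) - 137 = (-84 + I*√3) - 137 = -221 + I*√3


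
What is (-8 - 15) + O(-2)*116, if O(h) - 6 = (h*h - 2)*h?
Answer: 209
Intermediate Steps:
O(h) = 6 + h*(-2 + h²) (O(h) = 6 + (h*h - 2)*h = 6 + (h² - 2)*h = 6 + (-2 + h²)*h = 6 + h*(-2 + h²))
(-8 - 15) + O(-2)*116 = (-8 - 15) + (6 + (-2)³ - 2*(-2))*116 = -23 + (6 - 8 + 4)*116 = -23 + 2*116 = -23 + 232 = 209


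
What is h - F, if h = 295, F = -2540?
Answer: 2835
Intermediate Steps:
h - F = 295 - 1*(-2540) = 295 + 2540 = 2835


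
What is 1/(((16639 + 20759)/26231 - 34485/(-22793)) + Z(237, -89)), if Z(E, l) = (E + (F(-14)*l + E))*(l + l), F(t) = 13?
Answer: 597883183/72688807078691 ≈ 8.2252e-6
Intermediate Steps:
Z(E, l) = 2*l*(2*E + 13*l) (Z(E, l) = (E + (13*l + E))*(l + l) = (E + (E + 13*l))*(2*l) = (2*E + 13*l)*(2*l) = 2*l*(2*E + 13*l))
1/(((16639 + 20759)/26231 - 34485/(-22793)) + Z(237, -89)) = 1/(((16639 + 20759)/26231 - 34485/(-22793)) + 2*(-89)*(2*237 + 13*(-89))) = 1/((37398*(1/26231) - 34485*(-1/22793)) + 2*(-89)*(474 - 1157)) = 1/((37398/26231 + 34485/22793) + 2*(-89)*(-683)) = 1/(1756988649/597883183 + 121574) = 1/(72688807078691/597883183) = 597883183/72688807078691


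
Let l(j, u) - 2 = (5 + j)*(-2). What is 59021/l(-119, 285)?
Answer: 59021/230 ≈ 256.61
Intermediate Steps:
l(j, u) = -8 - 2*j (l(j, u) = 2 + (5 + j)*(-2) = 2 + (-10 - 2*j) = -8 - 2*j)
59021/l(-119, 285) = 59021/(-8 - 2*(-119)) = 59021/(-8 + 238) = 59021/230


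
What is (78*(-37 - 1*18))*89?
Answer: -381810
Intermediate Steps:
(78*(-37 - 1*18))*89 = (78*(-37 - 18))*89 = (78*(-55))*89 = -4290*89 = -381810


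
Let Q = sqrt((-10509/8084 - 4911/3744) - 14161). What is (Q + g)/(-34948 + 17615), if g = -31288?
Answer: 31288/17333 - I*sqrt(5631392864302374)/10929357816 ≈ 1.8051 - 0.0068661*I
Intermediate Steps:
Q = I*sqrt(5631392864302374)/630552 (Q = sqrt((-10509*1/8084 - 4911*1/3744) - 14161) = sqrt((-10509/8084 - 1637/1248) - 14161) = sqrt(-6587185/2522208 - 14161) = sqrt(-35723574673/2522208) = I*sqrt(5631392864302374)/630552 ≈ 119.01*I)
(Q + g)/(-34948 + 17615) = (I*sqrt(5631392864302374)/630552 - 31288)/(-34948 + 17615) = (-31288 + I*sqrt(5631392864302374)/630552)/(-17333) = (-31288 + I*sqrt(5631392864302374)/630552)*(-1/17333) = 31288/17333 - I*sqrt(5631392864302374)/10929357816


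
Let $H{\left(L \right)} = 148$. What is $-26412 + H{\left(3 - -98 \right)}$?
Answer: $-26264$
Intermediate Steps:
$-26412 + H{\left(3 - -98 \right)} = -26412 + 148 = -26264$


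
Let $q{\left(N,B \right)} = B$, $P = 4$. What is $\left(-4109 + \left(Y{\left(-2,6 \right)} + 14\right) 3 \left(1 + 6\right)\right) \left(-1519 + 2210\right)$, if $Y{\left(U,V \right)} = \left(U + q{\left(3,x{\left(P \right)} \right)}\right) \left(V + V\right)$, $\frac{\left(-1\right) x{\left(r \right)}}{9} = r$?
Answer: $-9253181$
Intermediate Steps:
$x{\left(r \right)} = - 9 r$
$Y{\left(U,V \right)} = 2 V \left(-36 + U\right)$ ($Y{\left(U,V \right)} = \left(U - 36\right) \left(V + V\right) = \left(U - 36\right) 2 V = \left(-36 + U\right) 2 V = 2 V \left(-36 + U\right)$)
$\left(-4109 + \left(Y{\left(-2,6 \right)} + 14\right) 3 \left(1 + 6\right)\right) \left(-1519 + 2210\right) = \left(-4109 + \left(2 \cdot 6 \left(-36 - 2\right) + 14\right) 3 \left(1 + 6\right)\right) \left(-1519 + 2210\right) = \left(-4109 + \left(2 \cdot 6 \left(-38\right) + 14\right) 3 \cdot 7\right) 691 = \left(-4109 + \left(-456 + 14\right) 21\right) 691 = \left(-4109 - 9282\right) 691 = \left(-13391\right) 691 = -9253181$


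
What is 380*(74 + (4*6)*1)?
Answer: 37240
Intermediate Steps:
380*(74 + (4*6)*1) = 380*(74 + 24*1) = 380*(74 + 24) = 380*98 = 37240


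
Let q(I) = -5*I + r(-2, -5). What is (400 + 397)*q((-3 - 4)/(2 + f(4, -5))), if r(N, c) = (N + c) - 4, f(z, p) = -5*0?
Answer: 10361/2 ≈ 5180.5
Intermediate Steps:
f(z, p) = 0
r(N, c) = -4 + N + c
q(I) = -11 - 5*I (q(I) = -5*I + (-4 - 2 - 5) = -5*I - 11 = -11 - 5*I)
(400 + 397)*q((-3 - 4)/(2 + f(4, -5))) = (400 + 397)*(-11 - 5*(-3 - 4)/(2 + 0)) = 797*(-11 - (-35)/2) = 797*(-11 - 5*(-7/2)) = 797*(-11 + 35/2) = 797*(13/2) = 10361/2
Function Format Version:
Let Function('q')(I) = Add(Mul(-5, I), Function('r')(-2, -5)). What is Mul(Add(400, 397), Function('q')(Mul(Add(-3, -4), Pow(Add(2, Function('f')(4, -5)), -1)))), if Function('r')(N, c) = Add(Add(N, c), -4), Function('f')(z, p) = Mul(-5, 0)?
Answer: Rational(10361, 2) ≈ 5180.5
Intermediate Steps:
Function('f')(z, p) = 0
Function('r')(N, c) = Add(-4, N, c)
Function('q')(I) = Add(-11, Mul(-5, I)) (Function('q')(I) = Add(Mul(-5, I), Add(-4, -2, -5)) = Add(Mul(-5, I), -11) = Add(-11, Mul(-5, I)))
Mul(Add(400, 397), Function('q')(Mul(Add(-3, -4), Pow(Add(2, Function('f')(4, -5)), -1)))) = Mul(Add(400, 397), Add(-11, Mul(-5, Mul(Add(-3, -4), Pow(Add(2, 0), -1))))) = Mul(797, Add(-11, Mul(-5, Mul(-7, Pow(2, -1))))) = Mul(797, Add(-11, Mul(-5, Mul(-7, Rational(1, 2))))) = Mul(797, Add(-11, Mul(-5, Rational(-7, 2)))) = Mul(797, Add(-11, Rational(35, 2))) = Mul(797, Rational(13, 2)) = Rational(10361, 2)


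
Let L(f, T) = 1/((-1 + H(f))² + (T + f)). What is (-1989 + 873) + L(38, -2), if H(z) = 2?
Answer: -41291/37 ≈ -1116.0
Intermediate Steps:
L(f, T) = 1/(1 + T + f) (L(f, T) = 1/((-1 + 2)² + (T + f)) = 1/(1² + (T + f)) = 1/(1 + (T + f)) = 1/(1 + T + f))
(-1989 + 873) + L(38, -2) = (-1989 + 873) + 1/(1 - 2 + 38) = -1116 + 1/37 = -41291/37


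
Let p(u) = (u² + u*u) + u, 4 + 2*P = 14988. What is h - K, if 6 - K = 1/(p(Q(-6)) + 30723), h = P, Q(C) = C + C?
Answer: 232058515/30999 ≈ 7486.0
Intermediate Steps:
Q(C) = 2*C
P = 7492 (P = -2 + (½)*14988 = -2 + 7494 = 7492)
h = 7492
p(u) = u + 2*u² (p(u) = (u² + u²) + u = 2*u² + u = u + 2*u²)
K = 185993/30999 (K = 6 - 1/((2*(-6))*(1 + 2*(2*(-6))) + 30723) = 6 - 1/(-12*(1 + 2*(-12)) + 30723) = 6 - 1/(-12*(1 - 24) + 30723) = 6 - 1/(-12*(-23) + 30723) = 6 - 1/(276 + 30723) = 6 - 1/30999 = 185993/30999 ≈ 6.0000)
h - K = 7492 - 1*185993/30999 = 7492 - 185993/30999 = 232058515/30999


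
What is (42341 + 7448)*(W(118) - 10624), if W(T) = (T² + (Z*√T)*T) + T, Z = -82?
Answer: 170178802 - 481758364*√118 ≈ -5.0631e+9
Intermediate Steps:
W(T) = T + T² - 82*T^(3/2) (W(T) = (T² + (-82*√T)*T) + T = (T² - 82*T^(3/2)) + T = T + T² - 82*T^(3/2))
(42341 + 7448)*(W(118) - 10624) = (42341 + 7448)*((118 + 118² - 9676*√118) - 10624) = 49789*((118 + 13924 - 9676*√118) - 10624) = 49789*((14042 - 9676*√118) - 10624) = 49789*(3418 - 9676*√118) = 170178802 - 481758364*√118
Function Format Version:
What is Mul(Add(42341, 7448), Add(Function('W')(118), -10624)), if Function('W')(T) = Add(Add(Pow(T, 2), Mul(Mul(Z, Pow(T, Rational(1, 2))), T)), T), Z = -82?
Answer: Add(170178802, Mul(-481758364, Pow(118, Rational(1, 2)))) ≈ -5.0631e+9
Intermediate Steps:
Function('W')(T) = Add(T, Pow(T, 2), Mul(-82, Pow(T, Rational(3, 2)))) (Function('W')(T) = Add(Add(Pow(T, 2), Mul(Mul(-82, Pow(T, Rational(1, 2))), T)), T) = Add(Add(Pow(T, 2), Mul(-82, Pow(T, Rational(3, 2)))), T) = Add(T, Pow(T, 2), Mul(-82, Pow(T, Rational(3, 2)))))
Mul(Add(42341, 7448), Add(Function('W')(118), -10624)) = Mul(Add(42341, 7448), Add(Add(118, Pow(118, 2), Mul(-82, Pow(118, Rational(3, 2)))), -10624)) = Mul(49789, Add(Add(118, 13924, Mul(-82, Mul(118, Pow(118, Rational(1, 2))))), -10624)) = Mul(49789, Add(Add(118, 13924, Mul(-9676, Pow(118, Rational(1, 2)))), -10624)) = Mul(49789, Add(Add(14042, Mul(-9676, Pow(118, Rational(1, 2)))), -10624)) = Mul(49789, Add(3418, Mul(-9676, Pow(118, Rational(1, 2))))) = Add(170178802, Mul(-481758364, Pow(118, Rational(1, 2))))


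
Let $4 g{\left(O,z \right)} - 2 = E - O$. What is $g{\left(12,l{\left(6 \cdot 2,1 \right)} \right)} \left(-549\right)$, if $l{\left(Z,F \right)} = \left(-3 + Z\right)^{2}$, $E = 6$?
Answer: $549$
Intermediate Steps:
$g{\left(O,z \right)} = 2 - \frac{O}{4}$ ($g{\left(O,z \right)} = \frac{1}{2} + \frac{6 - O}{4} = \frac{1}{2} - \left(- \frac{3}{2} + \frac{O}{4}\right) = 2 - \frac{O}{4}$)
$g{\left(12,l{\left(6 \cdot 2,1 \right)} \right)} \left(-549\right) = \left(2 - 3\right) \left(-549\right) = \left(-1\right) \left(-549\right) = 549$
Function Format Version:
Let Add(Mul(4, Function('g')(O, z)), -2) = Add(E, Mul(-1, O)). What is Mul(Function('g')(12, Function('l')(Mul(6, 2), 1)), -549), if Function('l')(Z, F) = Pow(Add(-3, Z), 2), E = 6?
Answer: 549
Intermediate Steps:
Function('g')(O, z) = Add(2, Mul(Rational(-1, 4), O)) (Function('g')(O, z) = Add(Rational(1, 2), Mul(Rational(1, 4), Add(6, Mul(-1, O)))) = Add(Rational(1, 2), Add(Rational(3, 2), Mul(Rational(-1, 4), O))) = Add(2, Mul(Rational(-1, 4), O)))
Mul(Function('g')(12, Function('l')(Mul(6, 2), 1)), -549) = Mul(Add(2, Mul(Rational(-1, 4), 12)), -549) = Mul(Add(2, -3), -549) = Mul(-1, -549) = 549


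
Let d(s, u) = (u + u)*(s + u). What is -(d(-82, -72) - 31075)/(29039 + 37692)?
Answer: 8899/66731 ≈ 0.13336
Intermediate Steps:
d(s, u) = 2*u*(s + u) (d(s, u) = (2*u)*(s + u) = 2*u*(s + u))
-(d(-82, -72) - 31075)/(29039 + 37692) = -(2*(-72)*(-82 - 72) - 31075)/(29039 + 37692) = -(2*(-72)*(-154) - 31075)/66731 = -(22176 - 31075)/66731 = -(-8899)/66731 = -1*(-8899/66731) = 8899/66731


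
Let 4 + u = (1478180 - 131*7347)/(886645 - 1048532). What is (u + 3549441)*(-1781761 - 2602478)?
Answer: -2519215260390927144/161887 ≈ -1.5562e+13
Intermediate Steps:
u = -1163271/161887 (u = -4 + (1478180 - 131*7347)/(886645 - 1048532) = -4 + (1478180 - 962457)/(-161887) = -4 + 515723*(-1/161887) = -4 - 515723/161887 = -1163271/161887 ≈ -7.1857)
(u + 3549441)*(-1781761 - 2602478) = (-1163271/161887 + 3549441)*(-1781761 - 2602478) = (574607191896/161887)*(-4384239) = -2519215260390927144/161887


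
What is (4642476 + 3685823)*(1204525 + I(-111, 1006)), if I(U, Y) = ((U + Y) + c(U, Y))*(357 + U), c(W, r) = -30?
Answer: 11803823097185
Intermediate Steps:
I(U, Y) = (357 + U)*(-30 + U + Y) (I(U, Y) = ((U + Y) - 30)*(357 + U) = (-30 + U + Y)*(357 + U) = (357 + U)*(-30 + U + Y))
(4642476 + 3685823)*(1204525 + I(-111, 1006)) = (4642476 + 3685823)*(1204525 + (-10710 + (-111)**2 + 327*(-111) + 357*1006 - 111*1006)) = 8328299*(1204525 + (-10710 + 12321 - 36297 + 359142 - 111666)) = 8328299*(1204525 + 212790) = 8328299*1417315 = 11803823097185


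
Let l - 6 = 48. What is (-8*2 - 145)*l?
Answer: -8694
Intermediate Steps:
l = 54 (l = 6 + 48 = 54)
(-8*2 - 145)*l = (-8*2 - 145)*54 = (-16 - 145)*54 = -161*54 = -8694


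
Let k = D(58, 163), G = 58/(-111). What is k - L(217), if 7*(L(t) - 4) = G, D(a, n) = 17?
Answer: 10159/777 ≈ 13.075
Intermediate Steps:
G = -58/111 (G = 58*(-1/111) = -58/111 ≈ -0.52252)
L(t) = 3050/777 (L(t) = 4 + (⅐)*(-58/111) = 4 - 58/777 = 3050/777)
k = 17
k - L(217) = 17 - 1*3050/777 = 17 - 3050/777 = 10159/777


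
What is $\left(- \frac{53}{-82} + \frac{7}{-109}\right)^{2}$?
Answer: $\frac{27071209}{79887844} \approx 0.33887$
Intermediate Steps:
$\left(- \frac{53}{-82} + \frac{7}{-109}\right)^{2} = \left(\left(-53\right) \left(- \frac{1}{82}\right) + 7 \left(- \frac{1}{109}\right)\right)^{2} = \left(\frac{53}{82} - \frac{7}{109}\right)^{2} = \left(\frac{5203}{8938}\right)^{2} = \frac{27071209}{79887844}$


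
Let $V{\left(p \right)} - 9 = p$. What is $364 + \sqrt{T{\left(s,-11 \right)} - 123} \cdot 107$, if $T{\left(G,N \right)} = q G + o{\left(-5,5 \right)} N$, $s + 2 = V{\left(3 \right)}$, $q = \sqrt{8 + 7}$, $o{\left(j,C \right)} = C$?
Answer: $364 + 107 \sqrt{-178 + 10 \sqrt{15}} \approx 364.0 + 1262.7 i$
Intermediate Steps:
$V{\left(p \right)} = 9 + p$
$q = \sqrt{15} \approx 3.873$
$s = 10$ ($s = -2 + \left(9 + 3\right) = -2 + 12 = 10$)
$T{\left(G,N \right)} = 5 N + G \sqrt{15}$ ($T{\left(G,N \right)} = \sqrt{15} G + 5 N = G \sqrt{15} + 5 N = 5 N + G \sqrt{15}$)
$364 + \sqrt{T{\left(s,-11 \right)} - 123} \cdot 107 = 364 + \sqrt{\left(5 \left(-11\right) + 10 \sqrt{15}\right) - 123} \cdot 107 = 364 + \sqrt{\left(-55 + 10 \sqrt{15}\right) - 123} \cdot 107 = 364 + \sqrt{-178 + 10 \sqrt{15}} \cdot 107 = 364 + 107 \sqrt{-178 + 10 \sqrt{15}}$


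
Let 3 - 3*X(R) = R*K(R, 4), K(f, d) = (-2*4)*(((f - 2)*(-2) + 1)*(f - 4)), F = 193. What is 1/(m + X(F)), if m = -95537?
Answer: -1/37156168 ≈ -2.6913e-8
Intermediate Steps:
K(f, d) = -8*(-4 + f)*(5 - 2*f) (K(f, d) = -8*((-2 + f)*(-2) + 1)*(-4 + f) = -8*((4 - 2*f) + 1)*(-4 + f) = -8*(5 - 2*f)*(-4 + f) = -8*(-4 + f)*(5 - 2*f))
X(R) = 1 - R*(160 - 104*R + 16*R²)/3
1/(m + X(F)) = 1/(-95537 + (1 - 8/3*193*(20 - 13*193 + 2*193²))) = 1/(-95537 + (1 - 8/3*193*(20 - 2509 + 2*37249))) = 1/(-95537 + (1 - 8/3*193*(20 - 2509 + 74498))) = 1/(-95537 + (1 - 8/3*193*72009)) = 1/(-95537 + (1 - 37060632)) = 1/(-95537 - 37060631) = 1/(-37156168) = -1/37156168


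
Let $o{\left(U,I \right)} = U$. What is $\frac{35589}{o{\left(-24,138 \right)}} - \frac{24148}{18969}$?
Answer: $- \frac{225222431}{151752} \approx -1484.1$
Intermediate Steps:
$\frac{35589}{o{\left(-24,138 \right)}} - \frac{24148}{18969} = \frac{35589}{-24} - \frac{24148}{18969} = 35589 \left(- \frac{1}{24}\right) - \frac{24148}{18969} = - \frac{11863}{8} - \frac{24148}{18969} = - \frac{225222431}{151752}$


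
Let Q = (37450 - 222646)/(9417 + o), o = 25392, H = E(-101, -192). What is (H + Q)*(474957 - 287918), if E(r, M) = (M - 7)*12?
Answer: -5194016170144/11603 ≈ -4.4764e+8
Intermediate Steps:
E(r, M) = -84 + 12*M (E(r, M) = (-7 + M)*12 = -84 + 12*M)
H = -2388 (H = -84 + 12*(-192) = -84 - 2304 = -2388)
Q = -61732/11603 (Q = (37450 - 222646)/(9417 + 25392) = -185196/34809 = -185196*1/34809 = -61732/11603 ≈ -5.3204)
(H + Q)*(474957 - 287918) = (-2388 - 61732/11603)*(474957 - 287918) = -27769696/11603*187039 = -5194016170144/11603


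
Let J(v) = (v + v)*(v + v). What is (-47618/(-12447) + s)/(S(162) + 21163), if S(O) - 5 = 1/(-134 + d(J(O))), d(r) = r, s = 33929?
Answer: 44281264327802/27623570553279 ≈ 1.6030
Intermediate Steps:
J(v) = 4*v**2 (J(v) = (2*v)*(2*v) = 4*v**2)
S(O) = 5 + 1/(-134 + 4*O**2)
(-47618/(-12447) + s)/(S(162) + 21163) = (-47618/(-12447) + 33929)/((-669 + 20*162**2)/(2*(-67 + 2*162**2)) + 21163) = (-47618*(-1/12447) + 33929)/((-669 + 20*26244)/(2*(-67 + 2*26244)) + 21163) = (47618/12447 + 33929)/((-669 + 524880)/(2*(-67 + 52488)) + 21163) = 422361881/(12447*((1/2)*524211/52421 + 21163)) = 422361881/(12447*((1/2)*(1/52421)*524211 + 21163)) = 422361881/(12447*(524211/104842 + 21163)) = 422361881/(12447*(2219295457/104842)) = (422361881/12447)*(104842/2219295457) = 44281264327802/27623570553279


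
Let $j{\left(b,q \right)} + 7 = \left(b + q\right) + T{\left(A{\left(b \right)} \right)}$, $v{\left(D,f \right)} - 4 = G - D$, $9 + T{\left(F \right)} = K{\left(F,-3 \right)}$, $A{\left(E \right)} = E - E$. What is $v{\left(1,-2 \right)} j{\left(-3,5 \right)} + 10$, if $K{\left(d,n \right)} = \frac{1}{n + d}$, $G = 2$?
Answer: $- \frac{185}{3} \approx -61.667$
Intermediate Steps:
$A{\left(E \right)} = 0$
$K{\left(d,n \right)} = \frac{1}{d + n}$
$T{\left(F \right)} = -9 + \frac{1}{-3 + F}$ ($T{\left(F \right)} = -9 + \frac{1}{F - 3} = -9 + \frac{1}{-3 + F}$)
$v{\left(D,f \right)} = 6 - D$ ($v{\left(D,f \right)} = 4 - \left(-2 + D\right) = 6 - D$)
$j{\left(b,q \right)} = - \frac{49}{3} + b + q$ ($j{\left(b,q \right)} = -7 + \left(\left(b + q\right) + \frac{28 - 0}{-3 + 0}\right) = -7 + \left(\left(b + q\right) + \frac{28 + 0}{-3}\right) = -7 - \left(\frac{28}{3} - b - q\right) = -7 + \left(- \frac{28}{3} + b + q\right) = - \frac{49}{3} + b + q$)
$v{\left(1,-2 \right)} j{\left(-3,5 \right)} + 10 = \left(6 - 1\right) \left(- \frac{49}{3} - 3 + 5\right) + 10 = \left(6 - 1\right) \left(- \frac{43}{3}\right) + 10 = 5 \left(- \frac{43}{3}\right) + 10 = - \frac{215}{3} + 10 = - \frac{185}{3}$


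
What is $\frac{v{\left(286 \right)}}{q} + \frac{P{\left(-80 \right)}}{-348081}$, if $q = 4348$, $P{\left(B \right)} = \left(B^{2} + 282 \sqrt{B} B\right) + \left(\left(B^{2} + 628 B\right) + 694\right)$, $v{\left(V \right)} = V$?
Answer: $\frac{129661387}{756728094} + \frac{30080 i \sqrt{5}}{116027} \approx 0.17134 + 0.5797 i$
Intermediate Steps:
$P{\left(B \right)} = 694 + 2 B^{2} + 282 B^{\frac{3}{2}} + 628 B$ ($P{\left(B \right)} = \left(B^{2} + 282 B^{\frac{3}{2}}\right) + \left(694 + B^{2} + 628 B\right) = 694 + 2 B^{2} + 282 B^{\frac{3}{2}} + 628 B$)
$\frac{v{\left(286 \right)}}{q} + \frac{P{\left(-80 \right)}}{-348081} = \frac{286}{4348} + \frac{694 + 2 \left(-80\right)^{2} + 282 \left(-80\right)^{\frac{3}{2}} + 628 \left(-80\right)}{-348081} = 286 \cdot \frac{1}{4348} + \left(694 + 2 \cdot 6400 + 282 \left(- 320 i \sqrt{5}\right) - 50240\right) \left(- \frac{1}{348081}\right) = \frac{143}{2174} + \left(694 + 12800 - 90240 i \sqrt{5} - 50240\right) \left(- \frac{1}{348081}\right) = \frac{143}{2174} + \left(-36746 - 90240 i \sqrt{5}\right) \left(- \frac{1}{348081}\right) = \frac{143}{2174} + \left(\frac{36746}{348081} + \frac{30080 i \sqrt{5}}{116027}\right) = \frac{129661387}{756728094} + \frac{30080 i \sqrt{5}}{116027}$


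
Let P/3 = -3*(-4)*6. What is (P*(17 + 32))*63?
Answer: 666792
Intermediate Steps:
P = 216 (P = 3*(-3*(-4)*6) = 3*(12*6) = 3*72 = 216)
(P*(17 + 32))*63 = (216*(17 + 32))*63 = (216*49)*63 = 10584*63 = 666792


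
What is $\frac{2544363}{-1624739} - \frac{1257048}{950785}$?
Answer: $- \frac{4461517085427}{1544777470115} \approx -2.8881$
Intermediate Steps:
$\frac{2544363}{-1624739} - \frac{1257048}{950785} = 2544363 \left(- \frac{1}{1624739}\right) - \frac{1257048}{950785} = - \frac{2544363}{1624739} - \frac{1257048}{950785} = - \frac{4461517085427}{1544777470115}$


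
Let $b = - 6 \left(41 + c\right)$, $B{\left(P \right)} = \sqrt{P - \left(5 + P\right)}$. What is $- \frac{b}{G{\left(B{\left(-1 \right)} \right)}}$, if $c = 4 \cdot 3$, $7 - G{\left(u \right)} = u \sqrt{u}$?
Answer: $\frac{318}{7 - 5^{\frac{3}{4}} i^{\frac{3}{2}}} \approx 31.923 + 8.0602 i$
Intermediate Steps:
$B{\left(P \right)} = i \sqrt{5}$ ($B{\left(P \right)} = \sqrt{-5} = i \sqrt{5}$)
$G{\left(u \right)} = 7 - u^{\frac{3}{2}}$ ($G{\left(u \right)} = 7 - u \sqrt{u} = 7 - u^{\frac{3}{2}}$)
$c = 12$
$b = -318$ ($b = - 6 \left(41 + 12\right) = \left(-6\right) 53 = -318$)
$- \frac{b}{G{\left(B{\left(-1 \right)} \right)}} = - \frac{-318}{7 - \left(i \sqrt{5}\right)^{\frac{3}{2}}} = - \frac{-318}{7 - 5^{\frac{3}{4}} i^{\frac{3}{2}}} = \frac{318}{7 - 5^{\frac{3}{4}} i^{\frac{3}{2}}}$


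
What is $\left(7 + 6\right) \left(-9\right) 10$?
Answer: $-1170$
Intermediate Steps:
$\left(7 + 6\right) \left(-9\right) 10 = 13 \left(-9\right) 10 = \left(-117\right) 10 = -1170$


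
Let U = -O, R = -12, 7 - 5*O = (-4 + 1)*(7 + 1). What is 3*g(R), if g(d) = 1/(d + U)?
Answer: -15/91 ≈ -0.16484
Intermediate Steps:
O = 31/5 (O = 7/5 - (-4 + 1)*(7 + 1)/5 = 7/5 - (-3)*8/5 = 7/5 - ⅕*(-24) = 7/5 + 24/5 = 31/5 ≈ 6.2000)
U = -31/5 (U = -1*31/5 = -31/5 ≈ -6.2000)
g(d) = 1/(-31/5 + d) (g(d) = 1/(d - 31/5) = 1/(-31/5 + d))
3*g(R) = 3*(5/(-31 + 5*(-12))) = 3*(5/(-31 - 60)) = 3*(5/(-91)) = 3*(5*(-1/91)) = 3*(-5/91) = -15/91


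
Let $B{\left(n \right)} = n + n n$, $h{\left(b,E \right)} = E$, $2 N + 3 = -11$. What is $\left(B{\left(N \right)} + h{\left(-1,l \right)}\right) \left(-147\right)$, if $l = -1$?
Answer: $-6027$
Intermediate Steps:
$N = -7$ ($N = - \frac{3}{2} + \frac{1}{2} \left(-11\right) = - \frac{3}{2} - \frac{11}{2} = -7$)
$B{\left(n \right)} = n + n^{2}$
$\left(B{\left(N \right)} + h{\left(-1,l \right)}\right) \left(-147\right) = \left(- 7 \left(1 - 7\right) - 1\right) \left(-147\right) = \left(\left(-7\right) \left(-6\right) - 1\right) \left(-147\right) = \left(42 - 1\right) \left(-147\right) = 41 \left(-147\right) = -6027$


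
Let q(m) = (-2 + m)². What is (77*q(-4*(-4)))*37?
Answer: 558404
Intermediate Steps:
(77*q(-4*(-4)))*37 = (77*(-2 - 4*(-4))²)*37 = (77*(-2 + 16)²)*37 = (77*14²)*37 = (77*196)*37 = 15092*37 = 558404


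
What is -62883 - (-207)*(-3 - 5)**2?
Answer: -49635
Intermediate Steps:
-62883 - (-207)*(-3 - 5)**2 = -62883 - (-207)*(-8)**2 = -62883 - (-207)*64 = -62883 - 1*(-13248) = -62883 + 13248 = -49635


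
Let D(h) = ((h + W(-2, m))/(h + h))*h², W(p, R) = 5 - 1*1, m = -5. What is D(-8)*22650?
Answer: 362400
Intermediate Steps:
W(p, R) = 4 (W(p, R) = 5 - 1 = 4)
D(h) = h*(4 + h)/2 (D(h) = ((h + 4)/(h + h))*h² = ((4 + h)/((2*h)))*h² = ((4 + h)*(1/(2*h)))*h² = ((4 + h)/(2*h))*h² = h*(4 + h)/2)
D(-8)*22650 = ((½)*(-8)*(4 - 8))*22650 = ((½)*(-8)*(-4))*22650 = 16*22650 = 362400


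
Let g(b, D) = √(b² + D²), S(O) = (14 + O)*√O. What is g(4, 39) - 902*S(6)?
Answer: √1537 - 18040*√6 ≈ -44150.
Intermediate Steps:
S(O) = √O*(14 + O)
g(b, D) = √(D² + b²)
g(4, 39) - 902*S(6) = √(39² + 4²) - 902*√6*(14 + 6) = √(1521 + 16) - 902*√6*20 = √1537 - 18040*√6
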